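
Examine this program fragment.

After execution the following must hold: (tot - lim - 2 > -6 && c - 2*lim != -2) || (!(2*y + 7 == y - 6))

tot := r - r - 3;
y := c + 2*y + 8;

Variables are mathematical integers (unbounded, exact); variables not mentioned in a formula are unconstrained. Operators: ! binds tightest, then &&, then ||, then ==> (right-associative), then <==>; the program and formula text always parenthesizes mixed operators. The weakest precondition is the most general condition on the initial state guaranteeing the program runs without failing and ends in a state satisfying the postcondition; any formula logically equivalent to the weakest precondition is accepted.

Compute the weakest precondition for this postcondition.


Working backward. After the program, the postcondition (tot - lim - 2 > -6 && c - 2*lim != -2) || (!(2*y + 7 == y - 6)) must hold; in canonical form it is (tot > lim - 4 && c != 2*lim - 2) || (!(y == -13)).
Before y := c + 2*y + 8: (tot > lim - 4 && c != 2*lim - 2) || (!(c + 2*y == -21))
Before tot := r - r - 3: (lim < 1 && c != 2*lim - 2) || (!(c + 2*y == -21))
Answer: WP = (lim < 1 && c != 2*lim - 2) || (!(c + 2*y == -21))


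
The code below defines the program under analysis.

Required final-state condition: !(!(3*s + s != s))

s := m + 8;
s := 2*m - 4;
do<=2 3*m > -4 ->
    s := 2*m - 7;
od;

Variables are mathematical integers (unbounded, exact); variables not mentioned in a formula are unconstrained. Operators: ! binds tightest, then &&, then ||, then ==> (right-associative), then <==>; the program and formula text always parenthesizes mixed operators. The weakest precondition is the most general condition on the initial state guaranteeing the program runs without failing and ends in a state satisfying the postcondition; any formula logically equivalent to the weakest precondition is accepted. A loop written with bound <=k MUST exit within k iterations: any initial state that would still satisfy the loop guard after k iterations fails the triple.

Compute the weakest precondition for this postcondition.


Working backward. After the program, the postcondition !(!(3*s + s != s)) must hold; in canonical form it is 3*s != 0.
Before the loop (bound <=2), unroll the exhaustion recursion (WP_0 = exit-now case; WP_j = one more guarded iteration, up to j = 2):
  WP_0: (!(3*m > -4)) && 3*s != 0
  WP_1: (3*m > -4 ==> ((!(3*m > -4)) && 6*m != 21)) && ((!(3*m > -4)) ==> 3*s != 0)
  WP_2: (3*m > -4 ==> ((3*m > -4 ==> ((!(3*m > -4)) && 6*m != 21)) && ((!(3*m > -4)) ==> 6*m != 21))) && ((!(3*m > -4)) ==> 3*s != 0)
So before the loop: (3*m > -4 ==> ((3*m > -4 ==> ((!(3*m > -4)) && 6*m != 21)) && ((!(3*m > -4)) ==> 6*m != 21))) && ((!(3*m > -4)) ==> 3*s != 0)
Before s := 2*m - 4: (3*m > -4 ==> ((3*m > -4 ==> ((!(3*m > -4)) && 6*m != 21)) && ((!(3*m > -4)) ==> 6*m != 21))) && ((!(3*m > -4)) ==> 6*m != 12)
Before s := m + 8: (3*m > -4 ==> ((3*m > -4 ==> ((!(3*m > -4)) && 6*m != 21)) && ((!(3*m > -4)) ==> 6*m != 21))) && ((!(3*m > -4)) ==> 6*m != 12)
Answer: WP = (3*m > -4 ==> ((3*m > -4 ==> ((!(3*m > -4)) && 6*m != 21)) && ((!(3*m > -4)) ==> 6*m != 21))) && ((!(3*m > -4)) ==> 6*m != 12)


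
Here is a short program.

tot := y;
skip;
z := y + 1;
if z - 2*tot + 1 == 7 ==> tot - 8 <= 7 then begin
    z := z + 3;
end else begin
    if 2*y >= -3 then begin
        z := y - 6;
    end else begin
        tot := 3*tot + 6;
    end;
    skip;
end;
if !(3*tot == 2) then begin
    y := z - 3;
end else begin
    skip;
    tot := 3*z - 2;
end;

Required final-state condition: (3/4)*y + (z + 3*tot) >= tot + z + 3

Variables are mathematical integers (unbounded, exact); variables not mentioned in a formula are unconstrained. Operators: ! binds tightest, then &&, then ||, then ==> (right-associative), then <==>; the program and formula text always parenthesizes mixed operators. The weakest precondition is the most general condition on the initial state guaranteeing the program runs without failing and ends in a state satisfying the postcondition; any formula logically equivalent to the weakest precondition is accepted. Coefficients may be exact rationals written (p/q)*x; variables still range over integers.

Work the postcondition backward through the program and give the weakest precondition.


Working backward. After the program, the postcondition (3/4)*y + (z + 3*tot) >= tot + z + 3 must hold; in canonical form it is 2*tot + (3/4)*y >= 3.
Then branch requires 2*tot + (3/4)*z >= 21/4; else branch requires (3/4)*y + 6*z >= 7.
Before the if: ((!(3*tot == 2)) ==> 2*tot + (3/4)*z >= 21/4) && (3*tot == 2 ==> (3/4)*y + 6*z >= 7)
Then branch requires ((!(3*tot == 2)) ==> 2*tot + (3/4)*z >= 3) && (3*tot == 2 ==> (3/4)*y + 6*z >= -11); else branch requires (2*y >= -3 ==> (((!(3*tot == 2)) ==> 2*tot + (3/4)*y >= 39/4) && (3*tot == 2 ==> (27/4)*y >= 43))) && ((!(2*y >= -3)) ==> (((!(9*tot == -16)) ==> 6*tot + (3/4)*z >= -27/4) && (9*tot == -16 ==> (3/4)*y + 6*z >= 7))).
Before the if: ((z == 2*tot + 6 ==> tot <= 15) ==> (((!(3*tot == 2)) ==> 2*tot + (3/4)*z >= 3) && (3*tot == 2 ==> (3/4)*y + 6*z >= -11))) && ((!(z == 2*tot + 6 ==> tot <= 15)) ==> ((2*y >= -3 ==> (((!(3*tot == 2)) ==> 2*tot + (3/4)*y >= 39/4) && (3*tot == 2 ==> (27/4)*y >= 43))) && ((!(2*y >= -3)) ==> (((!(9*tot == -16)) ==> 6*tot + (3/4)*z >= -27/4) && (9*tot == -16 ==> (3/4)*y + 6*z >= 7)))))
Before z := y + 1: ((y == 2*tot + 5 ==> tot <= 15) ==> (((!(3*tot == 2)) ==> 2*tot + (3/4)*y >= 9/4) && (3*tot == 2 ==> (27/4)*y >= -17))) && ((!(y == 2*tot + 5 ==> tot <= 15)) ==> ((2*y >= -3 ==> (((!(3*tot == 2)) ==> 2*tot + (3/4)*y >= 39/4) && (3*tot == 2 ==> (27/4)*y >= 43))) && ((!(2*y >= -3)) ==> (((!(9*tot == -16)) ==> 6*tot + (3/4)*y >= -15/2) && (9*tot == -16 ==> (27/4)*y >= 1)))))
Before skip: ((y == 2*tot + 5 ==> tot <= 15) ==> (((!(3*tot == 2)) ==> 2*tot + (3/4)*y >= 9/4) && (3*tot == 2 ==> (27/4)*y >= -17))) && ((!(y == 2*tot + 5 ==> tot <= 15)) ==> ((2*y >= -3 ==> (((!(3*tot == 2)) ==> 2*tot + (3/4)*y >= 39/4) && (3*tot == 2 ==> (27/4)*y >= 43))) && ((!(2*y >= -3)) ==> (((!(9*tot == -16)) ==> 6*tot + (3/4)*y >= -15/2) && (9*tot == -16 ==> (27/4)*y >= 1)))))
Before tot := y: ((y == -5 ==> y <= 15) ==> (((!(3*y == 2)) ==> (11/4)*y >= 9/4) && (3*y == 2 ==> (27/4)*y >= -17))) && ((!(y == -5 ==> y <= 15)) ==> ((2*y >= -3 ==> (((!(3*y == 2)) ==> (11/4)*y >= 39/4) && (3*y == 2 ==> (27/4)*y >= 43))) && ((!(2*y >= -3)) ==> (((!(9*y == -16)) ==> (27/4)*y >= -15/2) && (9*y == -16 ==> (27/4)*y >= 1)))))
Answer: WP = ((y == -5 ==> y <= 15) ==> (((!(3*y == 2)) ==> (11/4)*y >= 9/4) && (3*y == 2 ==> (27/4)*y >= -17))) && ((!(y == -5 ==> y <= 15)) ==> ((2*y >= -3 ==> (((!(3*y == 2)) ==> (11/4)*y >= 39/4) && (3*y == 2 ==> (27/4)*y >= 43))) && ((!(2*y >= -3)) ==> (((!(9*y == -16)) ==> (27/4)*y >= -15/2) && (9*y == -16 ==> (27/4)*y >= 1)))))


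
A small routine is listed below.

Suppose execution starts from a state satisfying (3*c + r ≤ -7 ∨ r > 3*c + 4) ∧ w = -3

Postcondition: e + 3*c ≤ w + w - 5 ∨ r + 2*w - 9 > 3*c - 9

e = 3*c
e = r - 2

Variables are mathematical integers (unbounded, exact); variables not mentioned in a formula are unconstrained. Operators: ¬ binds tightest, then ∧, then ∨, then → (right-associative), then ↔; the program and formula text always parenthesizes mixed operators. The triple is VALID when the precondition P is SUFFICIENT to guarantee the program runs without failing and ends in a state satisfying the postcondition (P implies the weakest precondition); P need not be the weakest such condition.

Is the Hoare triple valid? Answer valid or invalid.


Working backward. After the program, the postcondition e + 3*c ≤ w + w - 5 ∨ r + 2*w - 9 > 3*c - 9 must hold; in canonical form it is 3*c + e ≤ 2*w - 5 ∨ r + 2*w > 3*c.
Before e := r - 2: 3*c + r ≤ 2*w - 3 ∨ r + 2*w > 3*c
Before e := 3*c: 3*c + r ≤ 2*w - 3 ∨ r + 2*w > 3*c
The weakest precondition is 3*c + r ≤ 2*w - 3 ∨ r + 2*w > 3*c.
Check whether (3*c + r ≤ -7 ∨ r > 3*c + 4) ∧ w = -3 implies it.
Countermodel: at the initial state c = 0, r = 5, w = -3, the precondition holds but the weakest precondition fails.
Answer: invalid


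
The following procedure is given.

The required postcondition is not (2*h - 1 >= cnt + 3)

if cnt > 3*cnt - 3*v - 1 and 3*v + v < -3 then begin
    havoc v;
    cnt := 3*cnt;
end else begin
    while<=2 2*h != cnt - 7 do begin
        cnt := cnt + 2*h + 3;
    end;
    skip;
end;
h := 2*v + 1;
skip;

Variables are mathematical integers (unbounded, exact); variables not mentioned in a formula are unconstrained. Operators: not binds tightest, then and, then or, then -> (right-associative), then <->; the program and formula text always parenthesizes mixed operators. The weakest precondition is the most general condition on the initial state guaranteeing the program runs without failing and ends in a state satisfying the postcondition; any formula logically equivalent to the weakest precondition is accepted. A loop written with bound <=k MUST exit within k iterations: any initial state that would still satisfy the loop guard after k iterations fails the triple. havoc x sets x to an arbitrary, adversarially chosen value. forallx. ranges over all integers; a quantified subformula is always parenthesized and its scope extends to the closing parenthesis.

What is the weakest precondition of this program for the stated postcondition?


Working backward. After the program, the postcondition not (2*h - 1 >= cnt + 3) must hold; in canonical form it is not (2*h >= cnt + 4).
Before skip: not (2*h >= cnt + 4)
Before h := 2*v + 1: not (4*v >= cnt + 2)
Then branch requires forall v_1. (not (4*v_1 >= 3*cnt + 2)); else branch requires (2*h != cnt - 7 -> ((cnt != 4 -> ((not (cnt + 2*h != 1)) and (not (4*v >= cnt + 4*h + 8)))) and ((not (cnt != 4)) -> (not (4*v >= cnt + 2*h + 5))))) and ((not (2*h != cnt - 7)) -> (not (4*v >= cnt + 2))).
Before the if: ((3*v > 2*cnt - 1 and 4*v < -3) -> (forall v_1. (not (4*v_1 >= 3*cnt + 2)))) and ((not (3*v > 2*cnt - 1 and 4*v < -3)) -> ((2*h != cnt - 7 -> ((cnt != 4 -> ((not (cnt + 2*h != 1)) and (not (4*v >= cnt + 4*h + 8)))) and ((not (cnt != 4)) -> (not (4*v >= cnt + 2*h + 5))))) and ((not (2*h != cnt - 7)) -> (not (4*v >= cnt + 2)))))
Answer: WP = ((3*v > 2*cnt - 1 and 4*v < -3) -> (forall v_1. (not (4*v_1 >= 3*cnt + 2)))) and ((not (3*v > 2*cnt - 1 and 4*v < -3)) -> ((2*h != cnt - 7 -> ((cnt != 4 -> ((not (cnt + 2*h != 1)) and (not (4*v >= cnt + 4*h + 8)))) and ((not (cnt != 4)) -> (not (4*v >= cnt + 2*h + 5))))) and ((not (2*h != cnt - 7)) -> (not (4*v >= cnt + 2)))))


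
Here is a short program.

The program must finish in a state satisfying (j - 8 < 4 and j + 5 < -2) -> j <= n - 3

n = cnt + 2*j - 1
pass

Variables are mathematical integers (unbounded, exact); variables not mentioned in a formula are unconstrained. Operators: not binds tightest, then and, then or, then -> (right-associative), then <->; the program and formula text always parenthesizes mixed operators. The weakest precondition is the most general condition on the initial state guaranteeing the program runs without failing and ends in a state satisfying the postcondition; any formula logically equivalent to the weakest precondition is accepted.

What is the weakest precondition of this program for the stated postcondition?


Working backward. After the program, the postcondition (j - 8 < 4 and j + 5 < -2) -> j <= n - 3 must hold; in canonical form it is (j < 12 and j < -7) -> j <= n - 3.
Before skip: (j < 12 and j < -7) -> j <= n - 3
Before n := cnt + 2*j - 1: (j < 12 and j < -7) -> cnt + j >= 4
Answer: WP = (j < 12 and j < -7) -> cnt + j >= 4


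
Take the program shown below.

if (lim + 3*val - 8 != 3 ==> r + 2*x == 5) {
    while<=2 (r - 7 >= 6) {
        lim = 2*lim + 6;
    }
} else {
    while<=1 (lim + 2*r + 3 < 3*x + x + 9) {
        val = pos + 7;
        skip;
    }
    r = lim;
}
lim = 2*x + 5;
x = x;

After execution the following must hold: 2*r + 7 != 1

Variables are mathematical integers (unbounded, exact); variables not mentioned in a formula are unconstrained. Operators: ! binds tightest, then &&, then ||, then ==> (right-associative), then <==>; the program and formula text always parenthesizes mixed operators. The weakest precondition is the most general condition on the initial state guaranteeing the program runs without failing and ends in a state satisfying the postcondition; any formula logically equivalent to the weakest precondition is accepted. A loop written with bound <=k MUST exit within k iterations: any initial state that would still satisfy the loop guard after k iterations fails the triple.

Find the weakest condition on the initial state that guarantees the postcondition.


Working backward. After the program, the postcondition 2*r + 7 != 1 must hold; in canonical form it is 2*r != -6.
Before x := x: 2*r != -6
Before lim := 2*x + 5: 2*r != -6
Then branch requires (r >= 13 ==> ((r >= 13 ==> ((!(r >= 13)) && 2*r != -6)) && ((!(r >= 13)) ==> 2*r != -6))) && ((!(r >= 13)) ==> 2*r != -6); else branch requires (lim + 2*r < 4*x + 6 ==> ((!(lim + 2*r < 4*x + 6)) && 2*lim != -6)) && ((!(lim + 2*r < 4*x + 6)) ==> 2*lim != -6).
Before the if: ((lim + 3*val != 11 ==> r + 2*x == 5) ==> ((r >= 13 ==> ((r >= 13 ==> ((!(r >= 13)) && 2*r != -6)) && ((!(r >= 13)) ==> 2*r != -6))) && ((!(r >= 13)) ==> 2*r != -6))) && ((!(lim + 3*val != 11 ==> r + 2*x == 5)) ==> ((lim + 2*r < 4*x + 6 ==> ((!(lim + 2*r < 4*x + 6)) && 2*lim != -6)) && ((!(lim + 2*r < 4*x + 6)) ==> 2*lim != -6)))
Answer: WP = ((lim + 3*val != 11 ==> r + 2*x == 5) ==> ((r >= 13 ==> ((r >= 13 ==> ((!(r >= 13)) && 2*r != -6)) && ((!(r >= 13)) ==> 2*r != -6))) && ((!(r >= 13)) ==> 2*r != -6))) && ((!(lim + 3*val != 11 ==> r + 2*x == 5)) ==> ((lim + 2*r < 4*x + 6 ==> ((!(lim + 2*r < 4*x + 6)) && 2*lim != -6)) && ((!(lim + 2*r < 4*x + 6)) ==> 2*lim != -6)))


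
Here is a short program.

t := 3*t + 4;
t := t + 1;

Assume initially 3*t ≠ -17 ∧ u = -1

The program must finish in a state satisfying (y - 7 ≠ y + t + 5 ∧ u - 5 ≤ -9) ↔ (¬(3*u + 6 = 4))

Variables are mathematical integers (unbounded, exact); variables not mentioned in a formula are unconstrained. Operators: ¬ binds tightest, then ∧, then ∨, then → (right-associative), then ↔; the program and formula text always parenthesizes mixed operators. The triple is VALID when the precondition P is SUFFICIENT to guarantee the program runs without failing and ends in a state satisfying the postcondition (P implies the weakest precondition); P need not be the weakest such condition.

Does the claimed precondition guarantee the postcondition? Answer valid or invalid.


Working backward. After the program, the postcondition (y - 7 ≠ y + t + 5 ∧ u - 5 ≤ -9) ↔ (¬(3*u + 6 = 4)) must hold; in canonical form it is (t ≠ -12 ∧ u ≤ -4) ↔ (¬(3*u = -2)).
Before t := t + 1: (t ≠ -13 ∧ u ≤ -4) ↔ (¬(3*u = -2))
Before t := 3*t + 4: (3*t ≠ -17 ∧ u ≤ -4) ↔ (¬(3*u = -2))
The weakest precondition is (3*t ≠ -17 ∧ u ≤ -4) ↔ (¬(3*u = -2)).
Check whether 3*t ≠ -17 ∧ u = -1 implies it.
Countermodel: at the initial state t = 0, u = -1, the precondition holds but the weakest precondition fails.
Answer: invalid


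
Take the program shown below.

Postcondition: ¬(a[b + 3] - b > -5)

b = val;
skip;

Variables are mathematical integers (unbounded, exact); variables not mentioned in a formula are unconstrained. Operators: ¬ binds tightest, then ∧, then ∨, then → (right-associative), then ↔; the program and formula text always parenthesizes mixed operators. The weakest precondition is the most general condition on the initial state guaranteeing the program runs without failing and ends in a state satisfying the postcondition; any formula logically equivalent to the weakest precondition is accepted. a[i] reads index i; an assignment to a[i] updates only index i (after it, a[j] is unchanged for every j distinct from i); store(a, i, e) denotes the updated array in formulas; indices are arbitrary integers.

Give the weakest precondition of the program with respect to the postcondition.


Working backward. After the program, the postcondition ¬(a[b + 3] - b > -5) must hold; in canonical form it is ¬(a[b + 3] > b - 5).
Before skip: ¬(a[b + 3] > b - 5)
Before b := val: ¬(a[val + 3] > val - 5)
Answer: WP = ¬(a[val + 3] > val - 5)


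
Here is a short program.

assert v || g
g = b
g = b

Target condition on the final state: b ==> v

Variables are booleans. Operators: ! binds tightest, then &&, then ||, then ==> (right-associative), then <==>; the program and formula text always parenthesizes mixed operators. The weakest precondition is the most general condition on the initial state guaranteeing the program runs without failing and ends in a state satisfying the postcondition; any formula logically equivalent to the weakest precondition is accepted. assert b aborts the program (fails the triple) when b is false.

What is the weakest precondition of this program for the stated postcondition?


Working backward. After the program, b ==> v must hold.
Before g := b: b ==> v
Before g := b: b ==> v
Before assert v || g: (v || g) && (b ==> v)
Answer: WP = (v || g) && (b ==> v)


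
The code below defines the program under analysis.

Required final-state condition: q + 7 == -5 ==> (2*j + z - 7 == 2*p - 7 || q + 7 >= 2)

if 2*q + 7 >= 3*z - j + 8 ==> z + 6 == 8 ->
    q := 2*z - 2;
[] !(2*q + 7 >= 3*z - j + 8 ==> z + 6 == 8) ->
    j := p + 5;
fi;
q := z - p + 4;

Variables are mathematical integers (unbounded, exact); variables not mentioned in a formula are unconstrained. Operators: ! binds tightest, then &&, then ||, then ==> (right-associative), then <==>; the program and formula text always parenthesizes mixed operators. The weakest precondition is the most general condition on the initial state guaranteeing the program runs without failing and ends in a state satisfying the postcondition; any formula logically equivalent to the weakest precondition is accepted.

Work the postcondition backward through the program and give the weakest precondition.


Working backward. After the program, the postcondition q + 7 == -5 ==> (2*j + z - 7 == 2*p - 7 || q + 7 >= 2) must hold; in canonical form it is q == -12 ==> (2*j + z == 2*p || q >= -5).
Before q := z - p + 4: z == p - 16 ==> (2*j + z == 2*p || z >= p - 9)
Then branch requires z == p - 16 ==> (2*j + z == 2*p || z >= p - 9); else branch requires z == p - 16 ==> (z == -10 || z >= p - 9).
Before the if: ((j + 2*q >= 3*z + 1 ==> z == 2) ==> (z == p - 16 ==> (2*j + z == 2*p || z >= p - 9))) && ((!(j + 2*q >= 3*z + 1 ==> z == 2)) ==> (z == p - 16 ==> (z == -10 || z >= p - 9)))
Answer: WP = ((j + 2*q >= 3*z + 1 ==> z == 2) ==> (z == p - 16 ==> (2*j + z == 2*p || z >= p - 9))) && ((!(j + 2*q >= 3*z + 1 ==> z == 2)) ==> (z == p - 16 ==> (z == -10 || z >= p - 9)))


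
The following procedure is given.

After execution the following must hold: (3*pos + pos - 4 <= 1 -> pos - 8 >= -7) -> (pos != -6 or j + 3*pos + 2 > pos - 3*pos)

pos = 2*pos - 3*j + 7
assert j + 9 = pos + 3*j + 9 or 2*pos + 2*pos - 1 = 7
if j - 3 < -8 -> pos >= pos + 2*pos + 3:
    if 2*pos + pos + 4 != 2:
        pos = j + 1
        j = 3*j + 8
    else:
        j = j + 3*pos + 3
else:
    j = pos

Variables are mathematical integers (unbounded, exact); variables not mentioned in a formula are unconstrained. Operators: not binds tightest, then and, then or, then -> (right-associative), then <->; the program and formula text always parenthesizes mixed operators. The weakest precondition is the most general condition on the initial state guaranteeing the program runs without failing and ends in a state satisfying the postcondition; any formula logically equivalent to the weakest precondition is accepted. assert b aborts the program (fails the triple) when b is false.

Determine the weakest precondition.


Working backward. After the program, the postcondition (3*pos + pos - 4 <= 1 -> pos - 8 >= -7) -> (pos != -6 or j + 3*pos + 2 > pos - 3*pos) must hold; in canonical form it is (4*pos <= 5 -> pos >= 1) -> (pos != -6 or j + 5*pos > -2).
Then branch requires (3*pos != -2 -> ((4*j <= 1 -> j >= 0) -> (j != -7 or 8*j > -15))) and ((not (3*pos != -2)) -> ((4*pos <= 5 -> pos >= 1) -> (pos != -6 or j + 8*pos > -5))); else branch requires (4*pos <= 5 -> pos >= 1) -> (pos != -6 or 6*pos > -2).
Before the if: ((j < -5 -> 2*pos <= -3) -> ((3*pos != -2 -> ((4*j <= 1 -> j >= 0) -> (j != -7 or 8*j > -15))) and ((not (3*pos != -2)) -> ((4*pos <= 5 -> pos >= 1) -> (pos != -6 or j + 8*pos > -5))))) and ((not (j < -5 -> 2*pos <= -3)) -> ((4*pos <= 5 -> pos >= 1) -> (pos != -6 or 6*pos > -2)))
Before assert j + 9 = pos + 3*j + 9 or 2*pos + 2*pos - 1 = 7: (2*j + pos = 0 or 4*pos = 8) and ((j < -5 -> 2*pos <= -3) -> ((3*pos != -2 -> ((4*j <= 1 -> j >= 0) -> (j != -7 or 8*j > -15))) and ((not (3*pos != -2)) -> ((4*pos <= 5 -> pos >= 1) -> (pos != -6 or j + 8*pos > -5))))) and ((not (j < -5 -> 2*pos <= -3)) -> ((4*pos <= 5 -> pos >= 1) -> (pos != -6 or 6*pos > -2)))
Before pos := 2*pos - 3*j + 7: (2*pos = j - 7 or 8*pos = 12*j - 20) and ((j < -5 -> 4*pos <= 6*j - 17) -> ((6*pos != 9*j - 23 -> ((4*j <= 1 -> j >= 0) -> (j != -7 or 8*j > -15))) and ((not (6*pos != 9*j - 23)) -> ((8*pos <= 12*j - 23 -> 2*pos >= 3*j - 6) -> (2*pos != 3*j - 13 or 16*pos > 23*j - 61))))) and ((not (j < -5 -> 4*pos <= 6*j - 17)) -> ((8*pos <= 12*j - 23 -> 2*pos >= 3*j - 6) -> (2*pos != 3*j - 13 or 12*pos > 18*j - 44)))
Answer: WP = (2*pos = j - 7 or 8*pos = 12*j - 20) and ((j < -5 -> 4*pos <= 6*j - 17) -> ((6*pos != 9*j - 23 -> ((4*j <= 1 -> j >= 0) -> (j != -7 or 8*j > -15))) and ((not (6*pos != 9*j - 23)) -> ((8*pos <= 12*j - 23 -> 2*pos >= 3*j - 6) -> (2*pos != 3*j - 13 or 16*pos > 23*j - 61))))) and ((not (j < -5 -> 4*pos <= 6*j - 17)) -> ((8*pos <= 12*j - 23 -> 2*pos >= 3*j - 6) -> (2*pos != 3*j - 13 or 12*pos > 18*j - 44)))


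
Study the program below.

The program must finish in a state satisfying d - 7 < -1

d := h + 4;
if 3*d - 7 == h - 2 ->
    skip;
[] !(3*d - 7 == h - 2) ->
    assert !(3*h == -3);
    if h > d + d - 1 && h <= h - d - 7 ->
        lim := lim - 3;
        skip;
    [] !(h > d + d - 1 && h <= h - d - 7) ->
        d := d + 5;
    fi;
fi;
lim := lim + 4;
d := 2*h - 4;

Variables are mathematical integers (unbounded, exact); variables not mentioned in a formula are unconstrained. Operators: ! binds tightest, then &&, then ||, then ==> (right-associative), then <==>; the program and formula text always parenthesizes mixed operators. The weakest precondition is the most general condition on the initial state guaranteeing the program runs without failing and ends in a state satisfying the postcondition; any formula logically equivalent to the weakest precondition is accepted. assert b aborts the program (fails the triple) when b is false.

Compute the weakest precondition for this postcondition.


Working backward. After the program, the postcondition d - 7 < -1 must hold; in canonical form it is d < 6.
Before d := 2*h - 4: 2*h < 10
Before lim := lim + 4: 2*h < 10
Then branch requires 2*h < 10; else branch requires (!(3*h == -3)) && ((h > 2*d - 1 && d <= -7) ==> 2*h < 10) && ((!(h > 2*d - 1 && d <= -7)) ==> 2*h < 10).
Before the if: (3*d == h + 5 ==> 2*h < 10) && ((!(3*d == h + 5)) ==> ((!(3*h == -3)) && ((h > 2*d - 1 && d <= -7) ==> 2*h < 10) && ((!(h > 2*d - 1 && d <= -7)) ==> 2*h < 10)))
Before d := h + 4: (2*h == -7 ==> 2*h < 10) && ((!(2*h == -7)) ==> ((!(3*h == -3)) && ((h < -7 && h <= -11) ==> 2*h < 10) && ((!(h < -7 && h <= -11)) ==> 2*h < 10)))
Answer: WP = (2*h == -7 ==> 2*h < 10) && ((!(2*h == -7)) ==> ((!(3*h == -3)) && ((h < -7 && h <= -11) ==> 2*h < 10) && ((!(h < -7 && h <= -11)) ==> 2*h < 10)))


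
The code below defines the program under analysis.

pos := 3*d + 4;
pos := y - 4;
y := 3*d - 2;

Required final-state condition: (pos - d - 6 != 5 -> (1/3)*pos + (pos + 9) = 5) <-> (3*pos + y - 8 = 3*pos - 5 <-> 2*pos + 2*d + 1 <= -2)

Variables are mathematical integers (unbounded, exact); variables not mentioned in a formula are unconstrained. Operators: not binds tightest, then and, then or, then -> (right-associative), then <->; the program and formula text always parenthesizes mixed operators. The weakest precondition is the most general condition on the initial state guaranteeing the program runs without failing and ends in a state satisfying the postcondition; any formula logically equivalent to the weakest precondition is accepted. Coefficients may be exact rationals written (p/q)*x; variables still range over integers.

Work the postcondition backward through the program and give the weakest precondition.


Working backward. After the program, the postcondition (pos - d - 6 != 5 -> (1/3)*pos + (pos + 9) = 5) <-> (3*pos + y - 8 = 3*pos - 5 <-> 2*pos + 2*d + 1 <= -2) must hold; in canonical form it is (pos != d + 11 -> (4/3)*pos = -4) <-> (y = 3 <-> 2*d + 2*pos <= -3).
Before y := 3*d - 2: (pos != d + 11 -> (4/3)*pos = -4) <-> (3*d = 5 <-> 2*d + 2*pos <= -3)
Before pos := y - 4: (y != d + 15 -> (4/3)*y = 4/3) <-> (3*d = 5 <-> 2*d + 2*y <= 5)
Before pos := 3*d + 4: (y != d + 15 -> (4/3)*y = 4/3) <-> (3*d = 5 <-> 2*d + 2*y <= 5)
Answer: WP = (y != d + 15 -> (4/3)*y = 4/3) <-> (3*d = 5 <-> 2*d + 2*y <= 5)


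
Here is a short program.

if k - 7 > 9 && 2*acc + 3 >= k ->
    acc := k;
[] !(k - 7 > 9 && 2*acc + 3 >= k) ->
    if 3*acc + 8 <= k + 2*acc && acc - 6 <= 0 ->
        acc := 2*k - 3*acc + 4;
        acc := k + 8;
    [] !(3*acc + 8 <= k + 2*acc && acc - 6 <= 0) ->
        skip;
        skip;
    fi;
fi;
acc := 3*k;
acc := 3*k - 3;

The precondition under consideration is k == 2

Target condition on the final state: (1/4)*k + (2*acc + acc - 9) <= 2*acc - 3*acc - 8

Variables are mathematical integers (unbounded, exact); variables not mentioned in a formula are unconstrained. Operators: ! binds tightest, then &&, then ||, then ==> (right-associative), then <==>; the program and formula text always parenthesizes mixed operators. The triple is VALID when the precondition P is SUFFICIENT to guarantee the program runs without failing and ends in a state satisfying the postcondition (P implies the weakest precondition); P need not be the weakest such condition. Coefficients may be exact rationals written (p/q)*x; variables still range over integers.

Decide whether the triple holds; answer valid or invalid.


Working backward. After the program, the postcondition (1/4)*k + (2*acc + acc - 9) <= 2*acc - 3*acc - 8 must hold; in canonical form it is 4*acc + (1/4)*k <= 1.
Before acc := 3*k - 3: (49/4)*k <= 13
Before acc := 3*k: (49/4)*k <= 13
Then branch requires (49/4)*k <= 13; else branch requires ((acc <= k - 8 && acc <= 6) ==> (49/4)*k <= 13) && ((!(acc <= k - 8 && acc <= 6)) ==> (49/4)*k <= 13).
Before the if: ((k > 16 && 2*acc >= k - 3) ==> (49/4)*k <= 13) && ((!(k > 16 && 2*acc >= k - 3)) ==> (((acc <= k - 8 && acc <= 6) ==> (49/4)*k <= 13) && ((!(acc <= k - 8 && acc <= 6)) ==> (49/4)*k <= 13)))
The weakest precondition is ((k > 16 && 2*acc >= k - 3) ==> (49/4)*k <= 13) && ((!(k > 16 && 2*acc >= k - 3)) ==> (((acc <= k - 8 && acc <= 6) ==> (49/4)*k <= 13) && ((!(acc <= k - 8 && acc <= 6)) ==> (49/4)*k <= 13))).
Check whether k == 2 implies it.
Countermodel: at the initial state acc = 0, k = 2, the precondition holds but the weakest precondition fails.
Answer: invalid


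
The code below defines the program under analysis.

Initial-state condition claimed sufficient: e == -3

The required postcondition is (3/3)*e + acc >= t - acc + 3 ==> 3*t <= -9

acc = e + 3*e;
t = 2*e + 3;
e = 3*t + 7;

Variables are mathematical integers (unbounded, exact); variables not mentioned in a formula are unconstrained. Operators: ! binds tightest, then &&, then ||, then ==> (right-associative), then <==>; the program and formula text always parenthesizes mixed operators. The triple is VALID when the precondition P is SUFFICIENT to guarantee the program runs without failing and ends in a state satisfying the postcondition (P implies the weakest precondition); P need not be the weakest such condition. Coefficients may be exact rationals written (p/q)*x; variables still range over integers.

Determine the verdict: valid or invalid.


Working backward. After the program, the postcondition (3/3)*e + acc >= t - acc + 3 ==> 3*t <= -9 must hold; in canonical form it is 2*acc + e >= t + 3 ==> 3*t <= -9.
Before e := 3*t + 7: 2*acc + 2*t >= -4 ==> 3*t <= -9
Before t := 2*e + 3: 2*acc + 4*e >= -10 ==> 6*e <= -18
Before acc := e + 3*e: 12*e >= -10 ==> 6*e <= -18
The weakest precondition is 12*e >= -10 ==> 6*e <= -18.
Check whether e == -3 implies it.
Every state satisfying the precondition satisfies the weakest precondition: the implication holds.
Answer: valid


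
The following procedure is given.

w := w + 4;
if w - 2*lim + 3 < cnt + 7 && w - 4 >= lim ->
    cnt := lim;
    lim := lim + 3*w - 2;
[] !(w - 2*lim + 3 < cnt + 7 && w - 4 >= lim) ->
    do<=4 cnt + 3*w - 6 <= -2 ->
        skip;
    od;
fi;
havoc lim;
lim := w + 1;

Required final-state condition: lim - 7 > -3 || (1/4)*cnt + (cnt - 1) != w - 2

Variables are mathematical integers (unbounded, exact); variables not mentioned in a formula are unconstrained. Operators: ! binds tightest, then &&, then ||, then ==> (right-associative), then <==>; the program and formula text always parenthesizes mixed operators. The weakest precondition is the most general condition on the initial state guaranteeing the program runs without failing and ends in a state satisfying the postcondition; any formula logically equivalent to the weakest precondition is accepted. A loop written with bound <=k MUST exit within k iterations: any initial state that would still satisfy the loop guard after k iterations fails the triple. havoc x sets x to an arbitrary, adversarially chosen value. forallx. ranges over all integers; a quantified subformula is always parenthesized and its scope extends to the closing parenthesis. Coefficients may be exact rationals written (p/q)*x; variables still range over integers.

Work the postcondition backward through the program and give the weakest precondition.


Working backward. After the program, the postcondition lim - 7 > -3 || (1/4)*cnt + (cnt - 1) != w - 2 must hold; in canonical form it is lim > 4 || (5/4)*cnt != w - 1.
Before lim := w + 1: w > 3 || (5/4)*cnt != w - 1
Before havoc lim: w > 3 || (5/4)*cnt != w - 1
Then branch requires w > 3 || (5/4)*lim != w - 1; else branch requires (cnt + 3*w <= 4 ==> ((cnt + 3*w <= 4 ==> ((cnt + 3*w <= 4 ==> ((cnt + 3*w <= 4 ==> ((!(cnt + 3*w <= 4)) && (w > 3 || (5/4)*cnt != w - 1))) && ((!(cnt + 3*w <= 4)) ==> (w > 3 || (5/4)*cnt != w - 1)))) && ((!(cnt + 3*w <= 4)) ==> (w > 3 || (5/4)*cnt != w - 1)))) && ((!(cnt + 3*w <= 4)) ==> (w > 3 || (5/4)*cnt != w - 1)))) && ((!(cnt + 3*w <= 4)) ==> (w > 3 || (5/4)*cnt != w - 1)).
Before the if: ((w < cnt + 2*lim + 4 && w >= lim + 4) ==> (w > 3 || (5/4)*lim != w - 1)) && ((!(w < cnt + 2*lim + 4 && w >= lim + 4)) ==> ((cnt + 3*w <= 4 ==> ((cnt + 3*w <= 4 ==> ((cnt + 3*w <= 4 ==> ((cnt + 3*w <= 4 ==> ((!(cnt + 3*w <= 4)) && (w > 3 || (5/4)*cnt != w - 1))) && ((!(cnt + 3*w <= 4)) ==> (w > 3 || (5/4)*cnt != w - 1)))) && ((!(cnt + 3*w <= 4)) ==> (w > 3 || (5/4)*cnt != w - 1)))) && ((!(cnt + 3*w <= 4)) ==> (w > 3 || (5/4)*cnt != w - 1)))) && ((!(cnt + 3*w <= 4)) ==> (w > 3 || (5/4)*cnt != w - 1))))
Before w := w + 4: ((w < cnt + 2*lim && w >= lim) ==> (w > -1 || (5/4)*lim != w + 3)) && ((!(w < cnt + 2*lim && w >= lim)) ==> ((cnt + 3*w <= -8 ==> ((cnt + 3*w <= -8 ==> ((cnt + 3*w <= -8 ==> ((cnt + 3*w <= -8 ==> ((!(cnt + 3*w <= -8)) && (w > -1 || (5/4)*cnt != w + 3))) && ((!(cnt + 3*w <= -8)) ==> (w > -1 || (5/4)*cnt != w + 3)))) && ((!(cnt + 3*w <= -8)) ==> (w > -1 || (5/4)*cnt != w + 3)))) && ((!(cnt + 3*w <= -8)) ==> (w > -1 || (5/4)*cnt != w + 3)))) && ((!(cnt + 3*w <= -8)) ==> (w > -1 || (5/4)*cnt != w + 3))))
Answer: WP = ((w < cnt + 2*lim && w >= lim) ==> (w > -1 || (5/4)*lim != w + 3)) && ((!(w < cnt + 2*lim && w >= lim)) ==> ((cnt + 3*w <= -8 ==> ((cnt + 3*w <= -8 ==> ((cnt + 3*w <= -8 ==> ((cnt + 3*w <= -8 ==> ((!(cnt + 3*w <= -8)) && (w > -1 || (5/4)*cnt != w + 3))) && ((!(cnt + 3*w <= -8)) ==> (w > -1 || (5/4)*cnt != w + 3)))) && ((!(cnt + 3*w <= -8)) ==> (w > -1 || (5/4)*cnt != w + 3)))) && ((!(cnt + 3*w <= -8)) ==> (w > -1 || (5/4)*cnt != w + 3)))) && ((!(cnt + 3*w <= -8)) ==> (w > -1 || (5/4)*cnt != w + 3))))


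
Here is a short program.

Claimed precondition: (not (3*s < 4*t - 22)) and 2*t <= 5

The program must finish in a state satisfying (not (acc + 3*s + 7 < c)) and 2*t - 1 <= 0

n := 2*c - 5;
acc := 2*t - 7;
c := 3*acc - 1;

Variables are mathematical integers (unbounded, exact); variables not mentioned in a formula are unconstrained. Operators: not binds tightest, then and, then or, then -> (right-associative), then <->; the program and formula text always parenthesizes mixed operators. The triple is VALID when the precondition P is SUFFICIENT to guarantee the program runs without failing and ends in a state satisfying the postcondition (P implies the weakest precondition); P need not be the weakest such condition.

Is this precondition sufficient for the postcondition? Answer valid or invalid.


Working backward. After the program, the postcondition (not (acc + 3*s + 7 < c)) and 2*t - 1 <= 0 must hold; in canonical form it is (not (acc + 3*s < c - 7)) and 2*t <= 1.
Before c := 3*acc - 1: (not (3*s < 2*acc - 8)) and 2*t <= 1
Before acc := 2*t - 7: (not (3*s < 4*t - 22)) and 2*t <= 1
Before n := 2*c - 5: (not (3*s < 4*t - 22)) and 2*t <= 1
The weakest precondition is (not (3*s < 4*t - 22)) and 2*t <= 1.
Check whether (not (3*s < 4*t - 22)) and 2*t <= 5 implies it.
Countermodel: at the initial state s = 0, t = 1, the precondition holds but the weakest precondition fails.
Answer: invalid


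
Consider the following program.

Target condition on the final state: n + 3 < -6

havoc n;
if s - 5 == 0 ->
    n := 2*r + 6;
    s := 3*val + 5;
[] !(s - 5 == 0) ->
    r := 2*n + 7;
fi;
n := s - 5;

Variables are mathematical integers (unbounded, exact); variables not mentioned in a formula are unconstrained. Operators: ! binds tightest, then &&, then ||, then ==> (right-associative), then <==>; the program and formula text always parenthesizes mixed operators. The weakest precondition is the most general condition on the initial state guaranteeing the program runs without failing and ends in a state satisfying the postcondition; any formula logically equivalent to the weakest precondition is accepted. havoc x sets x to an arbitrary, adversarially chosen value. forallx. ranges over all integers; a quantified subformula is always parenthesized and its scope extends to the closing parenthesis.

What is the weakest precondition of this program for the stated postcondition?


Working backward. After the program, the postcondition n + 3 < -6 must hold; in canonical form it is n < -9.
Before n := s - 5: s < -4
Then branch requires 3*val < -9; else branch requires s < -4.
Before the if: (s == 5 ==> 3*val < -9) && ((!(s == 5)) ==> s < -4)
Before havoc n: (s == 5 ==> 3*val < -9) && ((!(s == 5)) ==> s < -4)
Answer: WP = (s == 5 ==> 3*val < -9) && ((!(s == 5)) ==> s < -4)


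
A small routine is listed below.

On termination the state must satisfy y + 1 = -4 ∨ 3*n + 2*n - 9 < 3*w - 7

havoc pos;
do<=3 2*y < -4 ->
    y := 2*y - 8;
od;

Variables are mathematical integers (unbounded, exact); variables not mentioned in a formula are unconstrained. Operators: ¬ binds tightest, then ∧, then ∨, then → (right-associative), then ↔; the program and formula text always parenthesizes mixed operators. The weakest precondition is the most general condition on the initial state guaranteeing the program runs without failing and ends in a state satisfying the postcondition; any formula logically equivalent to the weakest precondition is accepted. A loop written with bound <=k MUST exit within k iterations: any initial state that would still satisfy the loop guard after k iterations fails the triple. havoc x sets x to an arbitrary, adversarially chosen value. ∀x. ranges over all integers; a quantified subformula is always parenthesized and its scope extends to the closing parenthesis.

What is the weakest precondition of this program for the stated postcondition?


Working backward. After the program, the postcondition y + 1 = -4 ∨ 3*n + 2*n - 9 < 3*w - 7 must hold; in canonical form it is y = -5 ∨ 5*n < 3*w + 2.
Before the loop (bound <=3), unroll the exhaustion recursion (WP_0 = exit-now case; WP_j = one more guarded iteration, up to j = 3):
  WP_0: (¬(2*y < -4)) ∧ (y = -5 ∨ 5*n < 3*w + 2)
  WP_1: (2*y < -4 → ((¬(4*y < 12)) ∧ (2*y = 3 ∨ 5*n < 3*w + 2))) ∧ ((¬(2*y < -4)) → (y = -5 ∨ 5*n < 3*w + 2))
  WP_2: (2*y < -4 → ((4*y < 12 → ((¬(8*y < 44)) ∧ (4*y = 19 ∨ 5*n < 3*w + 2))) ∧ ((¬(4*y < 12)) → (2*y = 3 ∨ 5*n < 3*w + 2)))) ∧ ((¬(2*y < -4)) → (y = -5 ∨ 5*n < 3*w + 2))
  WP_3: (2*y < -4 → ((4*y < 12 → ((8*y < 44 → ((¬(16*y < 108)) ∧ (8*y = 51 ∨ 5*n < 3*w + 2))) ∧ ((¬(8*y < 44)) → (4*y = 19 ∨ 5*n < 3*w + 2)))) ∧ ((¬(4*y < 12)) → (2*y = 3 ∨ 5*n < 3*w + 2)))) ∧ ((¬(2*y < -4)) → (y = -5 ∨ 5*n < 3*w + 2))
So before the loop: (2*y < -4 → ((4*y < 12 → ((8*y < 44 → ((¬(16*y < 108)) ∧ (8*y = 51 ∨ 5*n < 3*w + 2))) ∧ ((¬(8*y < 44)) → (4*y = 19 ∨ 5*n < 3*w + 2)))) ∧ ((¬(4*y < 12)) → (2*y = 3 ∨ 5*n < 3*w + 2)))) ∧ ((¬(2*y < -4)) → (y = -5 ∨ 5*n < 3*w + 2))
Before havoc pos: (2*y < -4 → ((4*y < 12 → ((8*y < 44 → ((¬(16*y < 108)) ∧ (8*y = 51 ∨ 5*n < 3*w + 2))) ∧ ((¬(8*y < 44)) → (4*y = 19 ∨ 5*n < 3*w + 2)))) ∧ ((¬(4*y < 12)) → (2*y = 3 ∨ 5*n < 3*w + 2)))) ∧ ((¬(2*y < -4)) → (y = -5 ∨ 5*n < 3*w + 2))
Answer: WP = (2*y < -4 → ((4*y < 12 → ((8*y < 44 → ((¬(16*y < 108)) ∧ (8*y = 51 ∨ 5*n < 3*w + 2))) ∧ ((¬(8*y < 44)) → (4*y = 19 ∨ 5*n < 3*w + 2)))) ∧ ((¬(4*y < 12)) → (2*y = 3 ∨ 5*n < 3*w + 2)))) ∧ ((¬(2*y < -4)) → (y = -5 ∨ 5*n < 3*w + 2))


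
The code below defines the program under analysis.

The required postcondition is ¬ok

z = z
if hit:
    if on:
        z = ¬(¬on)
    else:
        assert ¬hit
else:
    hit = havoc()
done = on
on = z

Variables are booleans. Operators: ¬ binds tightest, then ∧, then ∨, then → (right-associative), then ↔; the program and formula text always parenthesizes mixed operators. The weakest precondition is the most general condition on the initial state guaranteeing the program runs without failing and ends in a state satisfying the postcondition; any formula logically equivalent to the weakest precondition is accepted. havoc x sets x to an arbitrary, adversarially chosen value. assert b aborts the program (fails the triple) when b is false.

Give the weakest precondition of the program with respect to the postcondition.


Working backward. After the program, ¬ok must hold.
Before on := z: ¬ok
Before done := on: ¬ok
Then branch requires (on → (¬ok)) ∧ ((¬on) → ((¬hit) ∧ (¬ok))); else branch requires ¬ok.
Before the if: (hit → ((on → (¬ok)) ∧ ((¬on) → ((¬hit) ∧ (¬ok))))) ∧ ((¬hit) → (¬ok))
Before z := z: (hit → ((on → (¬ok)) ∧ ((¬on) → ((¬hit) ∧ (¬ok))))) ∧ ((¬hit) → (¬ok))
Answer: WP = (hit → ((on → (¬ok)) ∧ ((¬on) → ((¬hit) ∧ (¬ok))))) ∧ ((¬hit) → (¬ok))


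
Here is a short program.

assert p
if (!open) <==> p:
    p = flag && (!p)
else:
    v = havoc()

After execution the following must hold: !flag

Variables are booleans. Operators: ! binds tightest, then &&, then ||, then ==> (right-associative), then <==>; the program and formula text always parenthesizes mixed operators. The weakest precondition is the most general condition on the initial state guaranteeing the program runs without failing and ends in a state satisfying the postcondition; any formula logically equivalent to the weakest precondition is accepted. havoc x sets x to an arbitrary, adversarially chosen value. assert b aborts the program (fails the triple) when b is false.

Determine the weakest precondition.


Working backward. After the program, !flag must hold.
Then branch requires !flag; else branch requires !flag.
Before the if: (((!open) <==> p) ==> (!flag)) && ((!((!open) <==> p)) ==> (!flag))
Before assert p: p && (((!open) <==> p) ==> (!flag)) && ((!((!open) <==> p)) ==> (!flag))
Answer: WP = p && (((!open) <==> p) ==> (!flag)) && ((!((!open) <==> p)) ==> (!flag))


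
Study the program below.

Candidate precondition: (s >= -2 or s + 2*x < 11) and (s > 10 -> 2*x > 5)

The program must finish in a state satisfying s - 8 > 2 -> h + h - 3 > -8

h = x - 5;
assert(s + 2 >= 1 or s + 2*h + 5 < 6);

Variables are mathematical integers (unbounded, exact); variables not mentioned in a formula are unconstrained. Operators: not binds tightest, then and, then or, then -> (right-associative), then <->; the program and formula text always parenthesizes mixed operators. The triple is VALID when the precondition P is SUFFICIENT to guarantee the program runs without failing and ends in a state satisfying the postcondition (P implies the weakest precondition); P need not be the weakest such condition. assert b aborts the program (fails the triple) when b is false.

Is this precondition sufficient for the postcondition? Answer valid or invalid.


Working backward. After the program, the postcondition s - 8 > 2 -> h + h - 3 > -8 must hold; in canonical form it is s > 10 -> 2*h > -5.
Before assert s + 2 >= 1 or s + 2*h + 5 < 6: (s >= -1 or 2*h + s < 1) and (s > 10 -> 2*h > -5)
Before h := x - 5: (s >= -1 or s + 2*x < 11) and (s > 10 -> 2*x > 5)
The weakest precondition is (s >= -1 or s + 2*x < 11) and (s > 10 -> 2*x > 5).
Check whether (s >= -2 or s + 2*x < 11) and (s > 10 -> 2*x > 5) implies it.
Countermodel: at the initial state s = -2, x = 7, the precondition holds but the weakest precondition fails.
Answer: invalid
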